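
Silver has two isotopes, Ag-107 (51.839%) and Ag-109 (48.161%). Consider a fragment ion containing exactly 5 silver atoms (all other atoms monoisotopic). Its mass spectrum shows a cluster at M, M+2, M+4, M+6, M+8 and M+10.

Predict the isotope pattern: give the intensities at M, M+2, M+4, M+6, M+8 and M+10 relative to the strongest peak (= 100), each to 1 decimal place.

Expanding (0.51839 + 0.48161)^5:
P(M) = 0.51839^5 = 0.037435
P(M+2) = 5 × 0.51839^4 × 0.48161^1 = 0.173897
P(M+4) = 10 × 0.51839^3 × 0.48161^2 = 0.323118
P(M+6) = 10 × 0.51839^2 × 0.48161^3 = 0.300192
P(M+8) = 5 × 0.51839^1 × 0.48161^4 = 0.139447
P(M+10) = 0.48161^5 = 0.025911
The M+4 peak is largest (0.323118); scaling to 100 gives 11.6 : 53.8 : 100.0 : 92.9 : 43.2 : 8.0.

11.6 : 53.8 : 100.0 : 92.9 : 43.2 : 8.0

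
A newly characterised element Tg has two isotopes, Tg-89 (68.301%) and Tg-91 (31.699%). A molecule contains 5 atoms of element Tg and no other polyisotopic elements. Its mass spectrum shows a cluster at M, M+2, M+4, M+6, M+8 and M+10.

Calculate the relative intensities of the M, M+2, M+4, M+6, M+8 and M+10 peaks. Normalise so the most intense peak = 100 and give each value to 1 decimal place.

Each Tg atom is independently Tg-89 (p = 0.68301) or Tg-91 (q = 0.31699); the cluster is the binomial expansion (p + q)^5.
P(M) = 0.68301^5 = 0.148640
P(M+2) = 5 × 0.68301^4 × 0.31699^1 = 0.344924
P(M+4) = 10 × 0.68301^3 × 0.31699^2 = 0.320164
P(M+6) = 10 × 0.68301^2 × 0.31699^3 = 0.148590
P(M+8) = 5 × 0.68301^1 × 0.31699^4 = 0.034481
P(M+10) = 0.31699^5 = 0.003201
The M+2 peak is largest (0.344924); scaling to 100 gives 43.1 : 100.0 : 92.8 : 43.1 : 10.0 : 0.9.

43.1 : 100.0 : 92.8 : 43.1 : 10.0 : 0.9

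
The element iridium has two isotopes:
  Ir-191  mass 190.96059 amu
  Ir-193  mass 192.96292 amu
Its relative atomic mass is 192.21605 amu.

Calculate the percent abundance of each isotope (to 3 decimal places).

With x = fraction of Ir-191 (so Ir-193 is 1 − x):
190.96059·x + 192.96292·(1 − x) = 192.21605
(190.96059 − 192.96292)·x = 192.21605 − 192.96292
x = -0.74687 / -2.00233 = 0.37300 → 37.300% Ir-191, 62.700% Ir-193.

Ir-191: 37.300%, Ir-193: 62.700%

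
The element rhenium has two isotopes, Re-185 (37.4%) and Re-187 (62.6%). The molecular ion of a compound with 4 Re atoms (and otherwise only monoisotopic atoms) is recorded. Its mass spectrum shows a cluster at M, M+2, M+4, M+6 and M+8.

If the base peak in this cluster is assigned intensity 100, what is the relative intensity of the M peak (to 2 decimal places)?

5.33

Binomial terms of (0.374 + 0.626)^4: M 0.0196, M+2 0.1310, M+4 0.3289, M+6 0.3670, M+8 0.1536 → M+6 is the base peak.
P(M+6) = C(4,3) × 0.374^1 × 0.626^3 = 4 × 0.3740 × 0.24531438 = 0.366990 (base)
P(M) = C(4,0) × 0.374^4 × 0.626^0 = 1 × 0.0195653 × 1.0000 = 0.019565
Relative intensity = 0.019565 / 0.366990 × 100 = 5.33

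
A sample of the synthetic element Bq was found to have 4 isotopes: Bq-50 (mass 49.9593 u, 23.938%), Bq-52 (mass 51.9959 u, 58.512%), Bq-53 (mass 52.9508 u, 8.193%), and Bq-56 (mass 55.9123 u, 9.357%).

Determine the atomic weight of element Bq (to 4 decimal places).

Average mass = Σ (abundance × isotope mass) = 0.23938 × 49.9593 + 0.58512 × 51.9959 + 0.08193 × 52.9508 + 0.09357 × 55.9123
= 11.95926 + 30.42384 + 4.33826 + 5.23171 = 51.95307 u

51.9531 u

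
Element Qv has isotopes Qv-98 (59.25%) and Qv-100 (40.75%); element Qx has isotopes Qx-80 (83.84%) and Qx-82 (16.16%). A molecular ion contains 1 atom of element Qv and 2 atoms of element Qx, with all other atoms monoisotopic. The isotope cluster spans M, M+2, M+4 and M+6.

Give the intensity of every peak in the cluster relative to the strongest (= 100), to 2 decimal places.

Element Qv pattern (n=1): 0.5925 : 0.4075
Element Qx pattern (n=2): 0.70291456 : 0.27097088 : 0.02611456
Convolve the two distributions (both contribute in 2-u steps):
  M: 0.5925×0.70291456 = 0.416477
  M+2: 0.5925×0.27097088 + 0.4075×0.70291456 = 0.446988
  M+4: 0.5925×0.02611456 + 0.4075×0.27097088 = 0.125894
  M+6: 0.4075×0.02611456 = 0.010642
Scale to base peak (0.446988) = 100: 93.17 : 100.00 : 28.16 : 2.38

93.17 : 100.00 : 28.16 : 2.38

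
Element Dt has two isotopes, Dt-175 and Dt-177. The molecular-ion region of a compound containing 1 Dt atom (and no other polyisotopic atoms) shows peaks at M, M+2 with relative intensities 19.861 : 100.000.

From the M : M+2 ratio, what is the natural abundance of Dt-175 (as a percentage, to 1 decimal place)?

16.6%

Write p for the Dt-175 fraction. I(M+2)/I(M) = [C(1,1)·p^0·(1−p)] / p^1 = 1·(1−p)/p = 100.000/19.861 = 5.0350
(1−p)/p = 5.0350/1 = 5.0350  ⇒  p = 1/(1 + 5.0350) = 0.1657
Dt-175: 16.6%, Dt-177: 83.4%.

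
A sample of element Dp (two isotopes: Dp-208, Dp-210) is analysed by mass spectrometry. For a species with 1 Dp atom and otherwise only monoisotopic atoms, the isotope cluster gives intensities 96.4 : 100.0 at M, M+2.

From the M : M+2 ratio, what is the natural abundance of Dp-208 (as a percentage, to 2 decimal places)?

Write p for the Dp-208 fraction. I(M+2)/I(M) = [C(1,1)·p^0·(1−p)] / p^1 = 1·(1−p)/p = 100.0/96.4 = 1.0373
(1−p)/p = 1.0373/1 = 1.0373  ⇒  p = 1/(1 + 1.0373) = 0.4908
Dp-208: 49.08%, Dp-210: 50.92%.

49.08%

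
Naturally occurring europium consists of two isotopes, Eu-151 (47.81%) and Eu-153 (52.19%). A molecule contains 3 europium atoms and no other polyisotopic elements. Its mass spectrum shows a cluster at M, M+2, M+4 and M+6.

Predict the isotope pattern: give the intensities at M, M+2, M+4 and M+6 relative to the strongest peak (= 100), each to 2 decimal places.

27.97 : 91.61 : 100.00 : 36.39

The 3 Eu atoms are independent, so intensities follow the terms of (0.4781 + 0.5219)^3.
P(M) = 0.4781^3 = 0.109284
P(M+2) = 3 × 0.4781^2 × 0.5219^1 = 0.357887
P(M+4) = 3 × 0.4781^1 × 0.5219^2 = 0.390674
P(M+6) = 0.5219^3 = 0.142155
The M+4 peak is largest (0.390674); scaling to 100 gives 27.97 : 91.61 : 100.00 : 36.39.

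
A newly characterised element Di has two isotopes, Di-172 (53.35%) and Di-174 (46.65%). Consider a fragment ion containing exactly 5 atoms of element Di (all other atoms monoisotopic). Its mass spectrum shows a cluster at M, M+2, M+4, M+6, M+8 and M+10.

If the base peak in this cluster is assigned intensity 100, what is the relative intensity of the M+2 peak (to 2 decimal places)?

(0.5335 + 0.4665)^5 gives M 0.0432, M+2 0.1890, M+4 0.3305, M+6 0.2890, M+8 0.1263, M+10 0.0221; the largest is M+4.
P(M+4) = C(5,2) × 0.5335^3 × 0.4665^2 = 10 × 0.15184597 × 0.21762225 = 0.330451 (base)
P(M+2) = C(5,1) × 0.5335^4 × 0.4665^1 = 5 × 0.08100983 × 0.4665 = 0.188955
Relative intensity = 0.188955 / 0.330451 × 100 = 57.18

57.18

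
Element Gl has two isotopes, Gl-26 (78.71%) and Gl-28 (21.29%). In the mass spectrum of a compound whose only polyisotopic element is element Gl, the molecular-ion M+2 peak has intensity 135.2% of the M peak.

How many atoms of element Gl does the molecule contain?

With n Gl atoms, P(M+2)/P(M) = C(n,1)·p^(n−1)q / p^n = n·q/p = n · 0.2129/0.7871.
n = 1.352 × 0.7871/0.2129 = 5.00 ≈ 5

5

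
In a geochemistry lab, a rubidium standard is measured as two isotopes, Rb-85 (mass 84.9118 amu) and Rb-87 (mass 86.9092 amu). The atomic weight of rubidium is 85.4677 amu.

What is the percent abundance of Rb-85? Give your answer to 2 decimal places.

72.17%

Let x be the fractional abundance of Rb-85; then Rb-87 has abundance 1 − x.
84.9118·x + 86.9092·(1 − x) = 85.4677
(84.9118 − 86.9092)·x = 85.4677 − 86.9092
x = -1.4415 / -1.9974 = 0.72169 → 72.17% Rb-85, 27.83% Rb-87.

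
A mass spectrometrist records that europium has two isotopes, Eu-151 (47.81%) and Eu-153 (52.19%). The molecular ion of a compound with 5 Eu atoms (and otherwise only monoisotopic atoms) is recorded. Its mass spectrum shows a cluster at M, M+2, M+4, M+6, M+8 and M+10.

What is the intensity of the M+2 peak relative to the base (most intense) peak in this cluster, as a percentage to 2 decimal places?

Binomial terms of (0.4781 + 0.5219)^5: M 0.0250, M+2 0.1363, M+4 0.2977, M+6 0.3249, M+8 0.1774, M+10 0.0387 → M+6 is the base peak.
P(M+6) = C(5,3) × 0.4781^2 × 0.5219^3 = 10 × 0.22857961 × 0.14215492 = 0.324937 (base)
P(M+2) = C(5,1) × 0.4781^4 × 0.5219^1 = 5 × 0.05224864 × 0.5219 = 0.136343
Relative intensity = 0.136343 / 0.324937 × 100 = 41.96

41.96%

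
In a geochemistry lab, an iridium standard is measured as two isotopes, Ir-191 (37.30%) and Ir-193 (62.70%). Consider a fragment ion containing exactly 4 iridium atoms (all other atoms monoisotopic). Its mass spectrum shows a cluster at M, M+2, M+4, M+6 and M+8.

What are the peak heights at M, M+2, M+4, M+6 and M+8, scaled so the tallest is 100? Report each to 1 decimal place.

5.3 : 35.4 : 89.2 : 100.0 : 42.0

The 4 Ir atoms are independent, so intensities follow the terms of (0.3730 + 0.6270)^4.
P(M) = 0.3730^4 = 0.019357
P(M+2) = 4 × 0.3730^3 × 0.6270^1 = 0.130153
P(M+4) = 6 × 0.3730^2 × 0.6270^2 = 0.328174
P(M+6) = 4 × 0.3730^1 × 0.6270^3 = 0.367766
P(M+8) = 0.6270^4 = 0.154550
The M+6 peak is largest (0.367766); scaling to 100 gives 5.3 : 35.4 : 89.2 : 100.0 : 42.0.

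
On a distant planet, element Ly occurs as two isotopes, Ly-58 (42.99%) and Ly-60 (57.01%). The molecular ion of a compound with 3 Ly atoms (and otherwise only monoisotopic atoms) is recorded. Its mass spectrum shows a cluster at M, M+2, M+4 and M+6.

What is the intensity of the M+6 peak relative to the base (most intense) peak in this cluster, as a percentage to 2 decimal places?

44.20%

Term probabilities: M 0.0795, M+2 0.3161, M+4 0.4192, M+6 0.1853. Base peak = M+4.
P(M+4) = C(3,2) × 0.4299^1 × 0.5701^2 = 3 × 0.4299 × 0.32501401 = 0.419171 (base)
P(M+6) = C(3,3) × 0.4299^0 × 0.5701^3 = 1 × 1.0000 × 0.18529049 = 0.185290
Relative intensity = 0.185290 / 0.419171 × 100 = 44.20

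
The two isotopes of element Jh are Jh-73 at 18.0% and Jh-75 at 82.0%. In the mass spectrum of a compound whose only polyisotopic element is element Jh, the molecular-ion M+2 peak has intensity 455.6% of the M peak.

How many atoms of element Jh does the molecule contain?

1

With n Jh atoms, P(M+2)/P(M) = C(n,1)·p^(n−1)q / p^n = n·q/p = n · 0.820/0.180.
n = 4.556 × 0.180/0.820 = 1.00 ≈ 1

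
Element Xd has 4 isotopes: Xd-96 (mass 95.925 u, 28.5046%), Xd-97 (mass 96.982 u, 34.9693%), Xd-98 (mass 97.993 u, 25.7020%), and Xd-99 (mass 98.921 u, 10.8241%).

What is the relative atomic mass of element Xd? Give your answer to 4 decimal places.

97.1504 u

Average mass = Σ (abundance × isotope mass) = 0.285046 × 95.925 + 0.349693 × 96.982 + 0.257020 × 97.993 + 0.108241 × 98.921
= 27.34304 + 33.91393 + 25.18616 + 10.70731 = 97.15044 u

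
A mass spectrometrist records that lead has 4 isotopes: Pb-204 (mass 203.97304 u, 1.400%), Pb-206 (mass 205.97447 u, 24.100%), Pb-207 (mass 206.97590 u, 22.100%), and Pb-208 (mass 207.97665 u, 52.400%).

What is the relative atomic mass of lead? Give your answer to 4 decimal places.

207.2169 u

The abundance-weighted mean is 0.01400 × 203.97304 + 0.24100 × 205.97447 + 0.22100 × 206.97590 + 0.52400 × 207.97665
= 2.855623 + 49.639847 + 45.741674 + 108.979765 = 207.216909 u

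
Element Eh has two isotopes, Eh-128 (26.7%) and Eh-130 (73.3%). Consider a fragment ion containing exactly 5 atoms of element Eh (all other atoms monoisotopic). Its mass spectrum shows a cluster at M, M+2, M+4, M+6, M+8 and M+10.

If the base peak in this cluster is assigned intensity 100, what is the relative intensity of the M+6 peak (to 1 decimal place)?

Binomial terms of (0.267 + 0.733)^5: M 0.0014, M+2 0.0186, M+4 0.1023, M+6 0.2808, M+8 0.3854, M+10 0.2116 → M+8 is the base peak.
P(M+8) = C(5,4) × 0.267^1 × 0.733^4 = 5 × 0.2670 × 0.28867947 = 0.385387 (base)
P(M+6) = C(5,3) × 0.267^2 × 0.733^3 = 10 × 0.071289 × 0.39383284 = 0.280759
Relative intensity = 0.280759 / 0.385387 × 100 = 72.9

72.9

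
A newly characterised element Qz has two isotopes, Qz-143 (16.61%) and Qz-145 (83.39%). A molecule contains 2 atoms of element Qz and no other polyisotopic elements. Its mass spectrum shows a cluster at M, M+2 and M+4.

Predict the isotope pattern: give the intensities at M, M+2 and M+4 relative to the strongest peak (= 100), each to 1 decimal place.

Each Qz atom is independently Qz-143 (p = 0.1661) or Qz-145 (q = 0.8339); the cluster is the binomial expansion (p + q)^2.
P(M) = 0.1661^2 = 0.027589
P(M+2) = 2 × 0.1661^1 × 0.8339^1 = 0.277022
P(M+4) = 0.8339^2 = 0.695389
The M+4 peak is largest (0.695389); scaling to 100 gives 4.0 : 39.8 : 100.0.

4.0 : 39.8 : 100.0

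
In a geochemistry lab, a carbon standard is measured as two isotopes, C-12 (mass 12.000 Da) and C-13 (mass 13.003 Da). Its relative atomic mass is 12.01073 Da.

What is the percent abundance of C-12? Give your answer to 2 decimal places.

98.93%

Writing the weighted mean with unknown fraction x of C-12:
12.000·x + 13.003·(1 − x) = 12.01073
(12.000 − 13.003)·x = 12.01073 − 13.003
x = -0.99227 / -1.003 = 0.98930 → 98.93% C-12, 1.07% C-13.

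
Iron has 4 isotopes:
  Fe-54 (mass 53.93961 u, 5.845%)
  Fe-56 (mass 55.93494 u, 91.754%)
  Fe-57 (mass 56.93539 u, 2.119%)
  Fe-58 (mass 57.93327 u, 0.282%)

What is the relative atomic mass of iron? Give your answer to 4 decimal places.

Average mass = Σ (abundance × isotope mass) = 0.05845 × 53.93961 + 0.91754 × 55.93494 + 0.02119 × 56.93539 + 0.00282 × 57.93327
= 3.152770 + 51.322545 + 1.206461 + 0.163372 = 55.845148 u

55.8451 u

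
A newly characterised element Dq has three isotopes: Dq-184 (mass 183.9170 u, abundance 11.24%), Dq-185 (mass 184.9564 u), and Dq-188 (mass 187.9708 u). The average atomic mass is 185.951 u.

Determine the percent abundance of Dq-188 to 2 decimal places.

36.87%

The remaining 88.76% is split between Dq-185 (fraction x) and Dq-188 (fraction 0.8876 − x).
Substituting: 184.9564x + 187.9708(0.8876 − x) = 165.2787292
(184.9564 − 187.9708)x = -1.56415288  ⇒  x = 0.51889, y = 0.36871
Dq-185: 51.89%, Dq-188: 36.87%.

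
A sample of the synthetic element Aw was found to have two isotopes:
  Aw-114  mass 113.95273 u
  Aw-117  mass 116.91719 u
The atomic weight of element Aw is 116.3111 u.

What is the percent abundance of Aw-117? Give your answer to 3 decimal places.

79.555%

Let x be the fractional abundance of Aw-114; then Aw-117 has abundance 1 − x.
113.95273·x + 116.91719·(1 − x) = 116.3111
(113.95273 − 116.91719)·x = 116.3111 − 116.91719
x = -0.60609 / -2.96446 = 0.20445 → 20.445% Aw-114, 79.555% Aw-117.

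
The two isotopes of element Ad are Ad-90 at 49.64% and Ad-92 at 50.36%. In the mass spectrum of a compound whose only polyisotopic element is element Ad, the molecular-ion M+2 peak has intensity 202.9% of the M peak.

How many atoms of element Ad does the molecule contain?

2

The M+2/M ratio from n Ad atoms is n · q/p = n · 0.5036/0.4964.
n = 2.029 × 0.4964/0.5036 = 2.00 ≈ 2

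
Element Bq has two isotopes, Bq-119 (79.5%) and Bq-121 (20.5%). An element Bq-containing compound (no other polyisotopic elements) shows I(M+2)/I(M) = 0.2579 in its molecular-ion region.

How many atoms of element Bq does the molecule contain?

1

For n independent Bq atoms, I(M+2)/I(M) = n · (abundance Bq-121) / (abundance Bq-119) = n · 0.205/0.795.
n = 0.2579 × 0.795/0.205 = 1.00 ≈ 1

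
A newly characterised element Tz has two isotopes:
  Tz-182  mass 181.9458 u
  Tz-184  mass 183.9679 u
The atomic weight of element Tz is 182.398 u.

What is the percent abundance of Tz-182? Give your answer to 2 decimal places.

77.64%

Let x be the fractional abundance of Tz-182; then Tz-184 has abundance 1 − x.
181.9458·x + 183.9679·(1 − x) = 182.398
(181.9458 − 183.9679)·x = 182.398 − 183.9679
x = -1.5699 / -2.0221 = 0.77637 → 77.64% Tz-182, 22.36% Tz-184.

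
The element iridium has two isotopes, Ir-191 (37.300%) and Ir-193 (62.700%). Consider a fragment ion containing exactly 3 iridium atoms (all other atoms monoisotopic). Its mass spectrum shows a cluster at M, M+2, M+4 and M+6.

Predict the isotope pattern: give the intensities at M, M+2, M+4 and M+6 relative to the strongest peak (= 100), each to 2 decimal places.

11.80 : 59.49 : 100.00 : 56.03

Each Ir atom is independently Ir-191 (p = 0.37300) or Ir-193 (q = 0.62700); the cluster is the binomial expansion (p + q)^3.
P(M) = 0.37300^3 = 0.051895
P(M+2) = 3 × 0.37300^2 × 0.62700^1 = 0.261702
P(M+4) = 3 × 0.37300^1 × 0.62700^2 = 0.439911
P(M+6) = 0.62700^3 = 0.246492
The M+4 peak is largest (0.439911); scaling to 100 gives 11.80 : 59.49 : 100.00 : 56.03.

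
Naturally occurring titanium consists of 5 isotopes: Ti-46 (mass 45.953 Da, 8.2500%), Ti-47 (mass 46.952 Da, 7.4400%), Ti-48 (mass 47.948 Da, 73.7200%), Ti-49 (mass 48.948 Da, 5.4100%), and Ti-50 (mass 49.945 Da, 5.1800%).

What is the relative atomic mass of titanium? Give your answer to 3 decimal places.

47.867 Da

Average mass = Σ (abundance × isotope mass) = 0.082500 × 45.953 + 0.074400 × 46.952 + 0.737200 × 47.948 + 0.054100 × 48.948 + 0.051800 × 49.945
= 3.7911 + 3.4932 + 35.3473 + 2.6481 + 2.5872 = 47.8669 Da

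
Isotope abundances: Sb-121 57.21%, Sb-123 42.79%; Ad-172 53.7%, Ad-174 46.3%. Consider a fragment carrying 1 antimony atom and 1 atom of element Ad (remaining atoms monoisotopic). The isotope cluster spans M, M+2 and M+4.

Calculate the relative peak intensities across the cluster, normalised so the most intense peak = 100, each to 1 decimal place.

62.1 : 100.0 : 40.1

Antimony pattern (n=1): 0.5721 : 0.4279
Element Ad pattern (n=1): 0.5370 : 0.4630
Convolve the two distributions (both contribute in 2-u steps):
  M: 0.5721×0.5370 = 0.307218
  M+2: 0.5721×0.4630 + 0.4279×0.5370 = 0.494665
  M+4: 0.4279×0.4630 = 0.198118
Scale to base peak (0.494665) = 100: 62.1 : 100.0 : 40.1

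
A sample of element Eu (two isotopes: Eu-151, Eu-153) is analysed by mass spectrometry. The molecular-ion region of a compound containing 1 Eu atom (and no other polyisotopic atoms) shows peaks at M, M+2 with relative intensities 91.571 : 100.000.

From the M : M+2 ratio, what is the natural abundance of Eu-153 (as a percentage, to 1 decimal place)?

52.2%

Write p for the Eu-151 fraction. I(M+2)/I(M) = [C(1,1)·p^0·(1−p)] / p^1 = 1·(1−p)/p = 100.000/91.571 = 1.0920
(1−p)/p = 1.0920/1 = 1.0920  ⇒  p = 1/(1 + 1.0920) = 0.4780
Eu-151: 47.8%, Eu-153: 52.2%.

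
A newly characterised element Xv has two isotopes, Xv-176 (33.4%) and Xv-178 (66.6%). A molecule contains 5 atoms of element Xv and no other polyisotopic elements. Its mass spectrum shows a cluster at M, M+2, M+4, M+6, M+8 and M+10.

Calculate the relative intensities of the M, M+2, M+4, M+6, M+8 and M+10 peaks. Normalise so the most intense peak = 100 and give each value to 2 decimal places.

1.26 : 12.58 : 50.15 : 100.00 : 99.70 : 39.76

Each Xv atom is independently Xv-176 (p = 0.334) or Xv-178 (q = 0.666); the cluster is the binomial expansion (p + q)^5.
P(M) = 0.334^5 = 0.004157
P(M+2) = 5 × 0.334^4 × 0.666^1 = 0.041441
P(M+4) = 10 × 0.334^3 × 0.666^2 = 0.165268
P(M+6) = 10 × 0.334^2 × 0.666^3 = 0.329546
P(M+8) = 5 × 0.334^1 × 0.666^4 = 0.328559
P(M+10) = 0.666^5 = 0.131030
The M+6 peak is largest (0.329546); scaling to 100 gives 1.26 : 12.58 : 50.15 : 100.00 : 99.70 : 39.76.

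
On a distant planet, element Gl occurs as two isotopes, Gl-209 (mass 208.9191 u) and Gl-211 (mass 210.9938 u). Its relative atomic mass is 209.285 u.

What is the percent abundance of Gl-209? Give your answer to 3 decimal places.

With x = fraction of Gl-209 (so Gl-211 is 1 − x):
208.9191·x + 210.9938·(1 − x) = 209.285
(208.9191 − 210.9938)·x = 209.285 − 210.9938
x = -1.7088 / -2.0747 = 0.82364 → 82.364% Gl-209, 17.636% Gl-211.

82.364%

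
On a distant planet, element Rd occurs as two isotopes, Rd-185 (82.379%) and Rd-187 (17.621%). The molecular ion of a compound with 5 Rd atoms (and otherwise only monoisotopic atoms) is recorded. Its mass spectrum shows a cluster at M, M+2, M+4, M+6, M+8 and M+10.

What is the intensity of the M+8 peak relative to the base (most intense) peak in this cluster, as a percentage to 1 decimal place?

1.0%

(0.82379 + 0.17621)^5 gives M 0.3794, M+2 0.4058, M+4 0.1736, M+6 0.0371, M+8 0.0040, M+10 0.0002; the largest is M+2.
P(M+2) = C(5,1) × 0.82379^4 × 0.17621^1 = 5 × 0.46053863 × 0.17621 = 0.405758 (base)
P(M+8) = C(5,4) × 0.82379^1 × 0.17621^4 = 5 × 0.82379 × 0.0009641 = 0.003971
Relative intensity = 0.003971 / 0.405758 × 100 = 1.0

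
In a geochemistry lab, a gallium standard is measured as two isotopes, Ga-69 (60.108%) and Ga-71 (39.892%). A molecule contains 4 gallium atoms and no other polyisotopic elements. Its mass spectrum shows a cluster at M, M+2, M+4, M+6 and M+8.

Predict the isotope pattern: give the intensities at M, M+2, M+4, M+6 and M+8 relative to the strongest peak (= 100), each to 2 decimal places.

37.67 : 100.00 : 99.55 : 44.05 : 7.31

The 4 Ga atoms are independent, so intensities follow the terms of (0.60108 + 0.39892)^4.
P(M) = 0.60108^4 = 0.130536
P(M+2) = 4 × 0.60108^3 × 0.39892^1 = 0.346531
P(M+4) = 6 × 0.60108^2 × 0.39892^2 = 0.344975
P(M+6) = 4 × 0.60108^1 × 0.39892^3 = 0.152633
P(M+8) = 0.39892^4 = 0.025325
The M+2 peak is largest (0.346531); scaling to 100 gives 37.67 : 100.00 : 99.55 : 44.05 : 7.31.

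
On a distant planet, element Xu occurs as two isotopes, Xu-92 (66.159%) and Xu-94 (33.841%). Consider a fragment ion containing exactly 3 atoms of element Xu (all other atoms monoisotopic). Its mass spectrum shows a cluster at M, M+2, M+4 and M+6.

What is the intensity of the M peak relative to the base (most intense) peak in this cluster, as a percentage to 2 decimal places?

Binomial terms of (0.66159 + 0.33841)^3: M 0.2896, M+2 0.4444, M+4 0.2273, M+6 0.0388 → M+2 is the base peak.
P(M+2) = C(3,1) × 0.66159^2 × 0.33841^1 = 3 × 0.43770133 × 0.33841 = 0.444368 (base)
P(M) = C(3,0) × 0.66159^3 × 0.33841^0 = 1 × 0.28957882 × 1.0000 = 0.289579
Relative intensity = 0.289579 / 0.444368 × 100 = 65.17

65.17%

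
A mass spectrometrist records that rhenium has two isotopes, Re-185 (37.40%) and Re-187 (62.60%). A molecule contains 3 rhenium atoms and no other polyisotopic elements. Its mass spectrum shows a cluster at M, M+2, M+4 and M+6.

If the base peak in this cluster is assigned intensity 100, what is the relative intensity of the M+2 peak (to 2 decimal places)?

(0.3740 + 0.6260)^3 gives M 0.0523, M+2 0.2627, M+4 0.4397, M+6 0.2453; the largest is M+4.
P(M+4) = C(3,2) × 0.3740^1 × 0.6260^2 = 3 × 0.3740 × 0.391876 = 0.439685 (base)
P(M+2) = C(3,1) × 0.3740^2 × 0.6260^1 = 3 × 0.139876 × 0.6260 = 0.262687
Relative intensity = 0.262687 / 0.439685 × 100 = 59.74

59.74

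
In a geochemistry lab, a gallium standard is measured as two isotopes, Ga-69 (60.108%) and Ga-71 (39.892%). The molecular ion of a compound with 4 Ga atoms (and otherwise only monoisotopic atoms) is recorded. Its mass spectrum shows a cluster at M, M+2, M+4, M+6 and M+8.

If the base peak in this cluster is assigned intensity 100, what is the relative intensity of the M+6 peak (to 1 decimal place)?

44.0

Binomial terms of (0.60108 + 0.39892)^4: M 0.1305, M+2 0.3465, M+4 0.3450, M+6 0.1526, M+8 0.0253 → M+2 is the base peak.
P(M+2) = C(4,1) × 0.60108^3 × 0.39892^1 = 4 × 0.2171685 × 0.39892 = 0.346531 (base)
P(M+6) = C(4,3) × 0.60108^1 × 0.39892^3 = 4 × 0.60108 × 0.063483 = 0.152633
Relative intensity = 0.152633 / 0.346531 × 100 = 44.0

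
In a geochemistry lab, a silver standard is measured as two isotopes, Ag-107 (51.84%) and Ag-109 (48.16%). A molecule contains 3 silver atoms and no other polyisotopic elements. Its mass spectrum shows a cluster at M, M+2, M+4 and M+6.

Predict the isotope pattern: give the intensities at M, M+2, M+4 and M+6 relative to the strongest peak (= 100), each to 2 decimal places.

35.88 : 100.00 : 92.90 : 28.77

Expanding (0.5184 + 0.4816)^3:
P(M) = 0.5184^3 = 0.139314
P(M+2) = 3 × 0.5184^2 × 0.4816^1 = 0.388273
P(M+4) = 3 × 0.5184^1 × 0.4816^2 = 0.360711
P(M+6) = 0.4816^3 = 0.111702
The M+2 peak is largest (0.388273); scaling to 100 gives 35.88 : 100.00 : 92.90 : 28.77.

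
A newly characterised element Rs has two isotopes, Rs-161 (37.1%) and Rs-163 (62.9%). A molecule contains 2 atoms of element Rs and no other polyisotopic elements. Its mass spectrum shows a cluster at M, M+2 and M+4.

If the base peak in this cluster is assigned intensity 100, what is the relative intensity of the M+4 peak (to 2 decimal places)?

84.77

(0.371 + 0.629)^2 gives M 0.1376, M+2 0.4667, M+4 0.3956; the largest is M+2.
P(M+2) = C(2,1) × 0.371^1 × 0.629^1 = 2 × 0.3710 × 0.6290 = 0.466718 (base)
P(M+4) = C(2,2) × 0.371^0 × 0.629^2 = 1 × 1.0000 × 0.395641 = 0.395641
Relative intensity = 0.395641 / 0.466718 × 100 = 84.77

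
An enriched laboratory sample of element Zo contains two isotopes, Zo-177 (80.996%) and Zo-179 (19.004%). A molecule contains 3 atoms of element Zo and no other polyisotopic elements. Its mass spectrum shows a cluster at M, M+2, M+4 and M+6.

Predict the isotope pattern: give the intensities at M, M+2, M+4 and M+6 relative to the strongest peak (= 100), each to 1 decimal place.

Expanding (0.80996 + 0.19004)^3:
P(M) = 0.80996^3 = 0.531362
P(M+2) = 3 × 0.80996^2 × 0.19004^1 = 0.374019
P(M+4) = 3 × 0.80996^1 × 0.19004^2 = 0.087756
P(M+6) = 0.19004^3 = 0.006863
The M peak is largest (0.531362); scaling to 100 gives 100.0 : 70.4 : 16.5 : 1.3.

100.0 : 70.4 : 16.5 : 1.3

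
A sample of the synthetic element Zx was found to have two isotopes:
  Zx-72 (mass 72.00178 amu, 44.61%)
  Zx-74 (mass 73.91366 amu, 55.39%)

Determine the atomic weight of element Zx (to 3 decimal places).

73.061 amu

Ar = Σ fᵢ·mᵢ = 0.4461 × 72.00178 + 0.5539 × 73.91366
= 32.119994 + 40.940776 = 73.060770 amu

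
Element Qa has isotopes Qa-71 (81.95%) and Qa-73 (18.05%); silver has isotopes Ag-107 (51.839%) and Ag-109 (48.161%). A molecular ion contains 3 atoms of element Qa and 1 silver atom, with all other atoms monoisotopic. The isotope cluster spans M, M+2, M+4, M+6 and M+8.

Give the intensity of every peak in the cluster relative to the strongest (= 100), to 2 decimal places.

Element Qa pattern (n=3): 0.55036001 : 0.36366071 : 0.08009854 : 0.00588074
Silver pattern (n=1): 0.51839 : 0.48161
Convolve the two distributions (both contribute in 2-u steps):
  M: 0.55036001×0.51839 = 0.285301
  M+2: 0.55036001×0.48161 + 0.36366071×0.51839 = 0.453577
  M+4: 0.36366071×0.48161 + 0.08009854×0.51839 = 0.216665
  M+6: 0.08009854×0.48161 + 0.00588074×0.51839 = 0.041625
  M+8: 0.00588074×0.48161 = 0.002832
Scale to base peak (0.453577) = 100: 62.90 : 100.00 : 47.77 : 9.18 : 0.62

62.90 : 100.00 : 47.77 : 9.18 : 0.62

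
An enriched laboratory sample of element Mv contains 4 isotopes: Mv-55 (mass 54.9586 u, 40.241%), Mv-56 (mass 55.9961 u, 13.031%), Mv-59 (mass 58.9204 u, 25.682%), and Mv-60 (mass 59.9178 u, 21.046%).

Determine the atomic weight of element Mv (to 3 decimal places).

57.155 u

Ar = Σ fᵢ·mᵢ = 0.40241 × 54.9586 + 0.13031 × 55.9961 + 0.25682 × 58.9204 + 0.21046 × 59.9178
= 22.11589 + 7.29685 + 15.13194 + 12.61030 = 57.15498 u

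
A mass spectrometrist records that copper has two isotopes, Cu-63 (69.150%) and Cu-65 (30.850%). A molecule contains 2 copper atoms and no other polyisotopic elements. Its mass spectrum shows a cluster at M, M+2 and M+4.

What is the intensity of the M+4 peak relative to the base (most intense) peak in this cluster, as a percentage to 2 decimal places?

19.90%

Binomial terms of (0.69150 + 0.30850)^2: M 0.4782, M+2 0.4267, M+4 0.0952 → M is the base peak.
P(M) = C(2,0) × 0.69150^2 × 0.30850^0 = 1 × 0.47817225 × 1.0000 = 0.478172 (base)
P(M+4) = C(2,2) × 0.69150^0 × 0.30850^2 = 1 × 1.0000 × 0.09517225 = 0.095172
Relative intensity = 0.095172 / 0.478172 × 100 = 19.90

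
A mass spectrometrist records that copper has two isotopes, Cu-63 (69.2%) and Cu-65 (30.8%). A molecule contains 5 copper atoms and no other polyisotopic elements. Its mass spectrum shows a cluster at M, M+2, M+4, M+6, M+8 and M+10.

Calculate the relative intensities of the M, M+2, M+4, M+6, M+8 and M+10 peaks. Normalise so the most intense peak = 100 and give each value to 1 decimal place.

Expanding (0.692 + 0.308)^5:
P(M) = 0.692^5 = 0.158683
P(M+2) = 5 × 0.692^4 × 0.308^1 = 0.353139
P(M+4) = 10 × 0.692^3 × 0.308^2 = 0.314355
P(M+6) = 10 × 0.692^2 × 0.308^3 = 0.139915
P(M+8) = 5 × 0.692^1 × 0.308^4 = 0.031137
P(M+10) = 0.308^5 = 0.002772
The M+2 peak is largest (0.353139); scaling to 100 gives 44.9 : 100.0 : 89.0 : 39.6 : 8.8 : 0.8.

44.9 : 100.0 : 89.0 : 39.6 : 8.8 : 0.8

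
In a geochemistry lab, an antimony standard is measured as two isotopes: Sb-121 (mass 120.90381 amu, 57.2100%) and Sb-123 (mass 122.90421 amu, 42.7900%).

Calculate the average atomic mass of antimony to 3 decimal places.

Ar = Σ fᵢ·mᵢ = 0.572100 × 120.90381 + 0.427900 × 122.90421
= 69.169070 + 52.590711 = 121.759781 amu

121.760 amu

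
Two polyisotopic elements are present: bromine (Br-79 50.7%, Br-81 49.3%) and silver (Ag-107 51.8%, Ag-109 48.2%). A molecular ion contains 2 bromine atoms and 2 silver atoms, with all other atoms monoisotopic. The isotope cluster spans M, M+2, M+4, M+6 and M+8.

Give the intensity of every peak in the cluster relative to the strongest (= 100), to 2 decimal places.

Bromine pattern (n=2): 0.257049 : 0.499902 : 0.243049
Silver pattern (n=2): 0.268324 : 0.499352 : 0.232324
Convolve the two distributions (both contribute in 2-u steps):
  M: 0.257049×0.268324 = 0.068972
  M+2: 0.257049×0.499352 + 0.499902×0.268324 = 0.262494
  M+4: 0.257049×0.232324 + 0.499902×0.499352 + 0.243049×0.268324 = 0.374562
  M+6: 0.499902×0.232324 + 0.243049×0.499352 = 0.237506
  M+8: 0.243049×0.232324 = 0.056466
Scale to base peak (0.374562) = 100: 18.41 : 70.08 : 100.00 : 63.41 : 15.08

18.41 : 70.08 : 100.00 : 63.41 : 15.08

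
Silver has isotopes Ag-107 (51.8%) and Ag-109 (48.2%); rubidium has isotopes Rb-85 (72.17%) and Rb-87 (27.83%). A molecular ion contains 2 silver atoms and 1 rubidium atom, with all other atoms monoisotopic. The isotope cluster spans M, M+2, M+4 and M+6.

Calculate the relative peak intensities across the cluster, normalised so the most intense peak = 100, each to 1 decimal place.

Silver pattern (n=2): 0.268324 : 0.499352 : 0.232324
Rubidium pattern (n=1): 0.7217 : 0.2783
Convolve the two distributions (both contribute in 2-u steps):
  M: 0.268324×0.7217 = 0.193649
  M+2: 0.268324×0.2783 + 0.499352×0.7217 = 0.435057
  M+4: 0.499352×0.2783 + 0.232324×0.7217 = 0.306638
  M+6: 0.232324×0.2783 = 0.064656
Scale to base peak (0.435057) = 100: 44.5 : 100.0 : 70.5 : 14.9

44.5 : 100.0 : 70.5 : 14.9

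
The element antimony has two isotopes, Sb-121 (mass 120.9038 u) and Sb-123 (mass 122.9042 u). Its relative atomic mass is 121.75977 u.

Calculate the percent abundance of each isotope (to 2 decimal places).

Writing the weighted mean with unknown fraction x of Sb-121:
120.9038·x + 122.9042·(1 − x) = 121.75977
(120.9038 − 122.9042)·x = 121.75977 − 122.9042
x = -1.14443 / -2.0004 = 0.57210 → 57.21% Sb-121, 42.79% Sb-123.

Sb-121: 57.21%, Sb-123: 42.79%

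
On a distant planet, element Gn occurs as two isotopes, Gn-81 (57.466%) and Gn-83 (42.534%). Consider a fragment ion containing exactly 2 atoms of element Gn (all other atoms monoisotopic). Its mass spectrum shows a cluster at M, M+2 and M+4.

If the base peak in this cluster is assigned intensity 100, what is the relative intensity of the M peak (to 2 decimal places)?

Binomial terms of (0.57466 + 0.42534)^2: M 0.3302, M+2 0.4889, M+4 0.1809 → M+2 is the base peak.
P(M+2) = C(2,1) × 0.57466^1 × 0.42534^1 = 2 × 0.57466 × 0.42534 = 0.488852 (base)
P(M) = C(2,0) × 0.57466^2 × 0.42534^0 = 1 × 0.33023412 × 1.0000 = 0.330234
Relative intensity = 0.330234 / 0.488852 × 100 = 67.55

67.55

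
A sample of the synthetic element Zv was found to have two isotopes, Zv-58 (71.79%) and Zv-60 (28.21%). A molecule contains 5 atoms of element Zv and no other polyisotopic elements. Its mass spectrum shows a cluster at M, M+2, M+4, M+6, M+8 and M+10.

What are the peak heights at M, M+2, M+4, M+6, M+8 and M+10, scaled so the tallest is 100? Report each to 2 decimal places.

Expanding (0.7179 + 0.2821)^5:
P(M) = 0.7179^5 = 0.190686
P(M+2) = 5 × 0.7179^4 × 0.2821^1 = 0.374653
P(M+4) = 10 × 0.7179^3 × 0.2821^2 = 0.294441
P(M+6) = 10 × 0.7179^2 × 0.2821^3 = 0.115701
P(M+8) = 5 × 0.7179^1 × 0.2821^4 = 0.022732
P(M+10) = 0.2821^5 = 0.001787
The M+2 peak is largest (0.374653); scaling to 100 gives 50.90 : 100.00 : 78.59 : 30.88 : 6.07 : 0.48.

50.90 : 100.00 : 78.59 : 30.88 : 6.07 : 0.48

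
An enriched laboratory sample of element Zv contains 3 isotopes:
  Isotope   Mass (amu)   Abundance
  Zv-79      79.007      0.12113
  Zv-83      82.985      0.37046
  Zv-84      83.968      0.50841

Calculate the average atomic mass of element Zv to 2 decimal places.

83.00 amu

Average mass = Σ (abundance × isotope mass) = 0.12113 × 79.007 + 0.37046 × 82.985 + 0.50841 × 83.968
= 9.5701 + 30.7426 + 42.6902 = 83.0029 amu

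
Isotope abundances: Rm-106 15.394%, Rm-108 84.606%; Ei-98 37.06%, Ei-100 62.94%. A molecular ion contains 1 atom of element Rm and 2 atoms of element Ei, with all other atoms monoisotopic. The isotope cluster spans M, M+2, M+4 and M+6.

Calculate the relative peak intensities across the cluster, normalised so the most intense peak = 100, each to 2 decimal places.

Element Rm pattern (n=1): 0.15394 : 0.84606
Element Ei pattern (n=2): 0.13734436 : 0.46651128 : 0.39614436
Convolve the two distributions (both contribute in 2-u steps):
  M: 0.15394×0.13734436 = 0.021143
  M+2: 0.15394×0.46651128 + 0.84606×0.13734436 = 0.188016
  M+4: 0.15394×0.39614436 + 0.84606×0.46651128 = 0.455679
  M+6: 0.84606×0.39614436 = 0.335162
Scale to base peak (0.455679) = 100: 4.64 : 41.26 : 100.00 : 73.55

4.64 : 41.26 : 100.00 : 73.55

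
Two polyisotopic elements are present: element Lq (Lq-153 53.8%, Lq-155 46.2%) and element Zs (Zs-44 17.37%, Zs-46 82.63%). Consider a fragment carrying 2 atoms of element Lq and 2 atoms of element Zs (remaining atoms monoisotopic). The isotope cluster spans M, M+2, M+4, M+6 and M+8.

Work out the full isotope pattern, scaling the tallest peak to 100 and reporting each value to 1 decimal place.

2.2 : 24.5 : 86.5 : 100.0 : 36.4

Element Lq pattern (n=2): 0.289444 : 0.497112 : 0.213444
Element Zs pattern (n=2): 0.03017169 : 0.28705662 : 0.68277169
Convolve the two distributions (both contribute in 2-u steps):
  M: 0.289444×0.03017169 = 0.008733
  M+2: 0.289444×0.28705662 + 0.497112×0.03017169 = 0.098086
  M+4: 0.289444×0.68277169 + 0.497112×0.28705662 + 0.213444×0.03017169 = 0.346763
  M+6: 0.497112×0.68277169 + 0.213444×0.28705662 = 0.400685
  M+8: 0.213444×0.68277169 = 0.145734
Scale to base peak (0.400685) = 100: 2.2 : 24.5 : 86.5 : 100.0 : 36.4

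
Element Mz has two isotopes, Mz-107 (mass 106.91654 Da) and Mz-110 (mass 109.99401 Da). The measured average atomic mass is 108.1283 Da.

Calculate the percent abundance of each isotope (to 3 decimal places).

Mz-107: 60.625%, Mz-110: 39.375%

Writing the weighted mean with unknown fraction x of Mz-107:
106.91654·x + 109.99401·(1 − x) = 108.1283
(106.91654 − 109.99401)·x = 108.1283 − 109.99401
x = -1.86571 / -3.07747 = 0.60625 → 60.625% Mz-107, 39.375% Mz-110.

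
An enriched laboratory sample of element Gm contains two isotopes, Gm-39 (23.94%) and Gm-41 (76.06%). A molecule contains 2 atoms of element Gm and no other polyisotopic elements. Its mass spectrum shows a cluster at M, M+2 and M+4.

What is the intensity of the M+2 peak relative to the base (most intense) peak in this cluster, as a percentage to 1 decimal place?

(0.2394 + 0.7606)^2 gives M 0.0573, M+2 0.3642, M+4 0.5785; the largest is M+4.
P(M+4) = C(2,2) × 0.2394^0 × 0.7606^2 = 1 × 1.0000 × 0.57851236 = 0.578512 (base)
P(M+2) = C(2,1) × 0.2394^1 × 0.7606^1 = 2 × 0.2394 × 0.7606 = 0.364175
Relative intensity = 0.364175 / 0.578512 × 100 = 63.0

63.0%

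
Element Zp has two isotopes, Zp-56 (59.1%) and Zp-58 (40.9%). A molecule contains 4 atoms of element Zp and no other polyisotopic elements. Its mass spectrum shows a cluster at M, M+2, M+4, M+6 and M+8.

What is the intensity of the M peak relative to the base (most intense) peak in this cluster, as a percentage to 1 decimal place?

34.8%

Binomial terms of (0.591 + 0.409)^4: M 0.1220, M+2 0.3377, M+4 0.3506, M+6 0.1617, M+8 0.0280 → M+4 is the base peak.
P(M+4) = C(4,2) × 0.591^2 × 0.409^2 = 6 × 0.349281 × 0.167281 = 0.350568 (base)
P(M) = C(4,0) × 0.591^4 × 0.409^0 = 1 × 0.12199722 × 1.0000 = 0.121997
Relative intensity = 0.121997 / 0.350568 × 100 = 34.8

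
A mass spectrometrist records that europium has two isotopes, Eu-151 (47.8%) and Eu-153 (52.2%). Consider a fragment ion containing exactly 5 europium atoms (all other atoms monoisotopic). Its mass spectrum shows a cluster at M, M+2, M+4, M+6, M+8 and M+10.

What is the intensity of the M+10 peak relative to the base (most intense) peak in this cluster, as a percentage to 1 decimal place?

(0.478 + 0.522)^5 gives M 0.0250, M+2 0.1363, M+4 0.2976, M+6 0.3250, M+8 0.1775, M+10 0.0388; the largest is M+6.
P(M+6) = C(5,3) × 0.478^2 × 0.522^3 = 10 × 0.228484 × 0.14223665 = 0.324988 (base)
P(M+10) = C(5,5) × 0.478^0 × 0.522^5 = 1 × 1.0000 × 0.03875721 = 0.038757
Relative intensity = 0.038757 / 0.324988 × 100 = 11.9

11.9%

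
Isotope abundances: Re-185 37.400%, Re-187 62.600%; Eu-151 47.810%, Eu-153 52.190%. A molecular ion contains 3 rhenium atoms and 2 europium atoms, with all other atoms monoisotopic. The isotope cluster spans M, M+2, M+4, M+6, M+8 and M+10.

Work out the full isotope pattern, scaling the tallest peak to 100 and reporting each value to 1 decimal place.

3.4 : 24.8 : 70.8 : 100.0 : 69.8 : 19.3

Rhenium pattern (n=3): 0.05231362 : 0.26268713 : 0.43968487 : 0.24531438
Europium pattern (n=2): 0.22857961 : 0.49904078 : 0.27237961
Convolve the two distributions (both contribute in 2-u steps):
  M: 0.05231362×0.22857961 = 0.011958
  M+2: 0.05231362×0.49904078 + 0.26268713×0.22857961 = 0.086152
  M+4: 0.05231362×0.27237961 + 0.26268713×0.49904078 + 0.43968487×0.22857961 = 0.245844
  M+6: 0.26268713×0.27237961 + 0.43968487×0.49904078 + 0.24531438×0.22857961 = 0.347045
  M+8: 0.43968487×0.27237961 + 0.24531438×0.49904078 = 0.242183
  M+10: 0.24531438×0.27237961 = 0.066819
Scale to base peak (0.347045) = 100: 3.4 : 24.8 : 70.8 : 100.0 : 69.8 : 19.3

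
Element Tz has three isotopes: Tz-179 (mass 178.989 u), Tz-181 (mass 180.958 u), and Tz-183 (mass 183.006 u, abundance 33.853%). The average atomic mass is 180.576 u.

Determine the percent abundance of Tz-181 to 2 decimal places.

11.54%

The remaining 66.147% is split between Tz-179 (fraction x) and Tz-181 (fraction 0.66147 − x).
Substituting: 178.989x + 180.958(0.66147 − x) = 118.62297882
(178.989 − 180.958)x = -1.07530944  ⇒  x = 0.54612, y = 0.11535
Tz-179: 54.61%, Tz-181: 11.54%.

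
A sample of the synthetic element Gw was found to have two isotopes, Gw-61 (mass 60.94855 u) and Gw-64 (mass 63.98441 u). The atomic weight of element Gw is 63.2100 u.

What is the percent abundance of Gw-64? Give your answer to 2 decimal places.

74.49%

With x = fraction of Gw-61 (so Gw-64 is 1 − x):
60.94855·x + 63.98441·(1 − x) = 63.2100
(60.94855 − 63.98441)·x = 63.2100 − 63.98441
x = -0.77441 / -3.03586 = 0.25509 → 25.51% Gw-61, 74.49% Gw-64.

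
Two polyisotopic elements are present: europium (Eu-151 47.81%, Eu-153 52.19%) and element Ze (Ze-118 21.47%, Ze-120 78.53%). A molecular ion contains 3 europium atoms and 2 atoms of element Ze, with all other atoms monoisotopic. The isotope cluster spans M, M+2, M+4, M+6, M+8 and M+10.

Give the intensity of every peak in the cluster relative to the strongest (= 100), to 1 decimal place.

Europium pattern (n=3): 0.10928391 : 0.3578871 : 0.39067407 : 0.14215492
Element Ze pattern (n=2): 0.04609609 : 0.33720782 : 0.61669609
Convolve the two distributions (both contribute in 2-u steps):
  M: 0.10928391×0.04609609 = 0.005038
  M+2: 0.10928391×0.33720782 + 0.3578871×0.04609609 = 0.053349
  M+4: 0.10928391×0.61669609 + 0.3578871×0.33720782 + 0.39067407×0.04609609 = 0.206086
  M+6: 0.3578871×0.61669609 + 0.39067407×0.33720782 + 0.14215492×0.04609609 = 0.358999
  M+8: 0.39067407×0.61669609 + 0.14215492×0.33720782 = 0.288863
  M+10: 0.14215492×0.61669609 = 0.087666
Scale to base peak (0.358999) = 100: 1.4 : 14.9 : 57.4 : 100.0 : 80.5 : 24.4

1.4 : 14.9 : 57.4 : 100.0 : 80.5 : 24.4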